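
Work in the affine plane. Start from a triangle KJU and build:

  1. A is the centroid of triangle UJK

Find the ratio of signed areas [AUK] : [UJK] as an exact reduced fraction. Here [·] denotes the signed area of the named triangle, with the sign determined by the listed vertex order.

Choose coordinates K = (0, 0), J = (1, 0), U = (0, 1).
1. A is the centroid of triangle UJK ⇒ A = (1/3, 1/3)
2·[AUK] = 1/3, 2·[UJK] = -1
[AUK]:[UJK] = 1/3:-1 = -1/3

[AUK]:[UJK] = -1/3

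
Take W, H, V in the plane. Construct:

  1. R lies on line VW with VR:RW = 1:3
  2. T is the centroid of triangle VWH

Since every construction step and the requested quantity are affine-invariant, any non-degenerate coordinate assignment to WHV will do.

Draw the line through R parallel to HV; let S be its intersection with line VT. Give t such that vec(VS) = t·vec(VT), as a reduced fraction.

t = 3/4

Choose coordinates W = (0, 0), H = (1, 0), V = (0, 1).
1. R lies on line VW with VR:RW = 1:3 ⇒ R = (0, 3/4)
2. T is the centroid of triangle VWH ⇒ T = (1/3, 1/3)
through R parallel to HV: direction (-1, 1); meets VT at S = (1/4, 1/2)
S = V + t·(T−V) with t = 3/4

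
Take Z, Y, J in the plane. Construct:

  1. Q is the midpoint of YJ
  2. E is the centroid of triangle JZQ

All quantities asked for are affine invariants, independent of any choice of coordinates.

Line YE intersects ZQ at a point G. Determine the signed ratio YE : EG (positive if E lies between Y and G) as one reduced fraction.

YE:EG = -4

Assign Z = (0, 0), Y = (1, 0), J = (0, 1) — the answer is frame-independent, so this choice is without loss of generality.
1. Q is the midpoint of YJ ⇒ Q = (1/2, 1/2)
2. E is the centroid of triangle JZQ ⇒ E = (1/6, 1/2)
line YE meets ZQ at G = (3/8, 3/8)
E = Y + t·(G−Y) with t = 4/3, so YE:EG = 4/3:-1/3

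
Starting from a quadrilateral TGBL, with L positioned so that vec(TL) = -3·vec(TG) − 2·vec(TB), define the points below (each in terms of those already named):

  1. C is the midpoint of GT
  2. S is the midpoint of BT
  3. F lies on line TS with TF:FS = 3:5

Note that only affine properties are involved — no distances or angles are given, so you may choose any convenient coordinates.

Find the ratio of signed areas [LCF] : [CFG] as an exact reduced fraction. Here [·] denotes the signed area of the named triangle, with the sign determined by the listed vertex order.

Set T = (0, 0), G = (1, 0), B = (0, 1), L = (-3, -2); any affine frame gives the same invariant.
1. C is the midpoint of GT ⇒ C = (1/2, 0)
2. S is the midpoint of BT ⇒ S = (0, 1/2)
3. F lies on line TS with TF:FS = 3:5 ⇒ F = (0, 3/16)
2·[LCF] = 53/32, 2·[CFG] = -3/32
[LCF]:[CFG] = 53/32:-3/32 = -53/3

[LCF]:[CFG] = -53/3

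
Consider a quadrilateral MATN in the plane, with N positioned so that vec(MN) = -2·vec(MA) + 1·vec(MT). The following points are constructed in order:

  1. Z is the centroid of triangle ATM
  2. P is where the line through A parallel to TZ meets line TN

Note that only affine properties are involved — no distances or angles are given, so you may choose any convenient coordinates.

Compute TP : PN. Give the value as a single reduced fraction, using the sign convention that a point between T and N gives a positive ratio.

Set M = (0, 0), A = (1, 0), T = (0, 1), N = (-2, 1); any affine frame gives the same invariant.
1. Z is the centroid of triangle ATM ⇒ Z = (1/3, 1/3)
2. P is where the line through A parallel to TZ meets line TN ⇒ P = (1/2, 1)
P = T + t·(N−T) with t = -1/4, so TP:PN = t:(1−t) = -1/4:5/4

TP:PN = -1/5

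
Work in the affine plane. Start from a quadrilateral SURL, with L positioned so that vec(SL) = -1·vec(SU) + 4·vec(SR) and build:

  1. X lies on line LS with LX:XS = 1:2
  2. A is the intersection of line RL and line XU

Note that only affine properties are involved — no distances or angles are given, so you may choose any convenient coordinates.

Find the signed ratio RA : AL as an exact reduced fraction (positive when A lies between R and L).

Work in coordinates with S = (0, 0), U = (1, 0), R = (0, 1), L = (-1, 4).
1. X lies on line LS with LX:XS = 1:2 ⇒ X = (-2/3, 8/3)
2. A is the intersection of line RL and line XU ⇒ A = (-3/7, 16/7)
A = R + t·(L−R) with t = 3/7, so RA:AL = t:(1−t) = 3/7:4/7

RA:AL = 3/4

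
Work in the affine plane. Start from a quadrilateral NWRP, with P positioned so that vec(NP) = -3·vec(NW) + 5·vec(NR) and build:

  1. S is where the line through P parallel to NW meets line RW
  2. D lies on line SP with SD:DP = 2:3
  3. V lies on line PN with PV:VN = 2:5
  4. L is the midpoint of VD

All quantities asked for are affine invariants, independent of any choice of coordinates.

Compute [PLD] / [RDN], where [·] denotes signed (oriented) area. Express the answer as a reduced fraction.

[PLD]:[RDN] = -5/42

Assign N = (0, 0), W = (1, 0), R = (0, 1), P = (-3, 5) — the answer is frame-independent, so this choice is without loss of generality.
1. S is where the line through P parallel to NW meets line RW ⇒ S = (-4, 5)
2. D lies on line SP with SD:DP = 2:3 ⇒ D = (-18/5, 5)
3. V lies on line PN with PV:VN = 2:5 ⇒ V = (-15/7, 25/7)
4. L is the midpoint of VD ⇒ L = (-201/70, 30/7)
2·[PLD] = -3/7, 2·[RDN] = 18/5
[PLD]:[RDN] = -3/7:18/5 = -5/42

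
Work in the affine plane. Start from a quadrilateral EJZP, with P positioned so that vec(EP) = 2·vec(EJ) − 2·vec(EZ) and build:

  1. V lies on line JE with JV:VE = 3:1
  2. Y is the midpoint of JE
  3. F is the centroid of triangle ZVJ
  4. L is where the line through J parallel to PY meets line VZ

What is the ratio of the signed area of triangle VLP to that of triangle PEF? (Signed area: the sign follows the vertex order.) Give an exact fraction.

[VLP]:[PEF] = 5/4

Assign E = (0, 0), J = (1, 0), Z = (0, 1), P = (2, -2) — the answer is frame-independent, so this choice is without loss of generality.
1. V lies on line JE with JV:VE = 3:1 ⇒ V = (1/4, 0)
2. Y is the midpoint of JE ⇒ Y = (1/2, 0)
3. F is the centroid of triangle ZVJ ⇒ F = (5/12, 1/3)
4. L is where the line through J parallel to PY meets line VZ ⇒ L = (-1/8, 3/2)
2·[VLP] = -15/8, 2·[PEF] = -3/2
[VLP]:[PEF] = -15/8:-3/2 = 5/4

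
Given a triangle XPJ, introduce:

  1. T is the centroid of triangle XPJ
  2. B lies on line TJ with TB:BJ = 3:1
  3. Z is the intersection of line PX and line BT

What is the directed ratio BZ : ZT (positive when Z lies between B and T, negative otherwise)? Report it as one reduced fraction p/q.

Assign X = (0, 0), P = (1, 0), J = (0, 1) — the answer is frame-independent, so this choice is without loss of generality.
1. T is the centroid of triangle XPJ ⇒ T = (1/3, 1/3)
2. B lies on line TJ with TB:BJ = 3:1 ⇒ B = (1/12, 5/6)
3. Z is the intersection of line PX and line BT ⇒ Z = (1/2, 0)
Z = B + t·(T−B) with t = 5/3, so BZ:ZT = t:(1−t) = 5/3:-2/3

BZ:ZT = -5/2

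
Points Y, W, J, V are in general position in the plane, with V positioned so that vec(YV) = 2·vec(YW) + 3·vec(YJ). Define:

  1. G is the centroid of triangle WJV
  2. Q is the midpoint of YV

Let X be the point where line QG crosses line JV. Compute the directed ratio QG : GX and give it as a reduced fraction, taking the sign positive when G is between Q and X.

Choose coordinates Y = (0, 0), W = (1, 0), J = (0, 1), V = (2, 3).
1. G is the centroid of triangle WJV ⇒ G = (1, 4/3)
2. Q is the midpoint of YV ⇒ Q = (1, 3/2)
line QG meets JV at X = (1, 2)
G = Q + t·(X−Q) with t = -1/3, so QG:GX = -1/3:4/3

QG:GX = -1/4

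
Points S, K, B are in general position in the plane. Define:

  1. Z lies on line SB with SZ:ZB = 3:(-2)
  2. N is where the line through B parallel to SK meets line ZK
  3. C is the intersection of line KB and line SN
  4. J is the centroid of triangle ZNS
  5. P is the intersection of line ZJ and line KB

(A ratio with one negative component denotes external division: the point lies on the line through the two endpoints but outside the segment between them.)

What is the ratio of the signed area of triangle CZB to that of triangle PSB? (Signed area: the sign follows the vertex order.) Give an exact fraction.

[CZB]:[PSB] = -13/5

Set S = (0, 0), K = (1, 0), B = (0, 1); any affine frame gives the same invariant.
1. Z lies on line SB with SZ:ZB = 3:(-2) ⇒ Z = (0, 3)
2. N is where the line through B parallel to SK meets line ZK ⇒ N = (2/3, 1)
3. C is the intersection of line KB and line SN ⇒ C = (2/5, 3/5)
4. J is the centroid of triangle ZNS ⇒ J = (2/9, 4/3)
5. P is the intersection of line ZJ and line KB ⇒ P = (4/13, 9/13)
2·[CZB] = 4/5, 2·[PSB] = -4/13
[CZB]:[PSB] = 4/5:-4/13 = -13/5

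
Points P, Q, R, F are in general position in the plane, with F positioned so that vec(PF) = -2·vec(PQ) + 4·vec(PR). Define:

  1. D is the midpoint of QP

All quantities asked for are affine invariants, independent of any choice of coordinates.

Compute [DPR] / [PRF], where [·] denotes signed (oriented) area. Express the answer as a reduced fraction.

[DPR]:[PRF] = -1/4

Assign P = (0, 0), Q = (1, 0), R = (0, 1), F = (-2, 4) — the answer is frame-independent, so this choice is without loss of generality.
1. D is the midpoint of QP ⇒ D = (1/2, 0)
2·[DPR] = -1/2, 2·[PRF] = 2
[DPR]:[PRF] = -1/2:2 = -1/4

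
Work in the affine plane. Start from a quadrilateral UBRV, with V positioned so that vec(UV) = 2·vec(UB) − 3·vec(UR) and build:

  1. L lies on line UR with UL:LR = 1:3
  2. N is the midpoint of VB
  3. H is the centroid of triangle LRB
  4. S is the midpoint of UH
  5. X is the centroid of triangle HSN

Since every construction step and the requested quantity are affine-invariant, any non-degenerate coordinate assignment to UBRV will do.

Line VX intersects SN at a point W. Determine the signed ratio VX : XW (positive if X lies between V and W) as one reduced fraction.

VX:XW = -64/9

Assign U = (0, 0), B = (1, 0), R = (0, 1), V = (2, -3) — the answer is frame-independent, so this choice is without loss of generality.
1. L lies on line UR with UL:LR = 1:3 ⇒ L = (0, 1/4)
2. N is the midpoint of VB ⇒ N = (3/2, -3/2)
3. H is the centroid of triangle LRB ⇒ H = (1/3, 5/12)
4. S is the midpoint of UH ⇒ S = (1/6, 5/24)
5. X is the centroid of triangle HSN ⇒ X = (2/3, -7/24)
line VX meets SN at W = (41/48, -1033/1536)
X = V + t·(W−V) with t = 64/55, so VX:XW = 64/55:-9/55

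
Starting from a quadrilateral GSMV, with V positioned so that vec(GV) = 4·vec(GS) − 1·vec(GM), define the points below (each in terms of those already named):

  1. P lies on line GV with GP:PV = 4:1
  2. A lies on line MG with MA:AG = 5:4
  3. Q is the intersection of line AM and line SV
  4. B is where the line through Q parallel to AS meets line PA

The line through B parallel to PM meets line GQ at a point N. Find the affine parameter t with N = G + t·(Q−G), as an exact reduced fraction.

Set G = (0, 0), S = (1, 0), M = (0, 1), V = (4, -1); any affine frame gives the same invariant.
1. P lies on line GV with GP:PV = 4:1 ⇒ P = (16/5, -4/5)
2. A lies on line MG with MA:AG = 5:4 ⇒ A = (0, 4/9)
3. Q is the intersection of line AM and line SV ⇒ Q = (0, 1/3)
4. B is where the line through Q parallel to AS meets line PA ⇒ B = (-2, 11/9)
through B parallel to PM: direction (-16/5, 9/5); meets GQ at N = (0, 7/72)
N = G + t·(Q−G) with t = 7/24

t = 7/24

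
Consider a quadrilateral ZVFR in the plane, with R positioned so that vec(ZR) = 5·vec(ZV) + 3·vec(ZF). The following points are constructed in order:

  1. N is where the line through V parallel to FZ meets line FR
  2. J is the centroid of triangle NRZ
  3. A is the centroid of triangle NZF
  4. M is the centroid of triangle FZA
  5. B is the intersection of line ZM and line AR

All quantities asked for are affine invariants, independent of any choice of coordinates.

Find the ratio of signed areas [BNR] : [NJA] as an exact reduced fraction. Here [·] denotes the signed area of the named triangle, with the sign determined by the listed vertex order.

[BNR]:[NJA] = 288/115

Work in coordinates with Z = (0, 0), V = (1, 0), F = (0, 1), R = (5, 3).
1. N is where the line through V parallel to FZ meets line FR ⇒ N = (1, 7/5)
2. J is the centroid of triangle NRZ ⇒ J = (2, 22/15)
3. A is the centroid of triangle NZF ⇒ A = (1/3, 4/5)
4. M is the centroid of triangle FZA ⇒ M = (1/9, 3/5)
5. B is the intersection of line ZM and line AR ⇒ B = (3/23, 81/115)
2·[BNR] = -32/23, 2·[NJA] = -5/9
[BNR]:[NJA] = -32/23:-5/9 = 288/115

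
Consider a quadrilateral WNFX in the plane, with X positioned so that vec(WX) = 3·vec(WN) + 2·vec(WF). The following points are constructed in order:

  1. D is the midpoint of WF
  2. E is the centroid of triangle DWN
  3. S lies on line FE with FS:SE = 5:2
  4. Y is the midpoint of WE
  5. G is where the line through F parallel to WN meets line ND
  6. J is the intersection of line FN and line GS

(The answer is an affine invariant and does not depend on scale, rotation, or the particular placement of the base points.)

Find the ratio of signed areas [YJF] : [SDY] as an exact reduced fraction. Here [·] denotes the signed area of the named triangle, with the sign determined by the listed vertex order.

[YJF]:[SDY] = 25/3

Choose coordinates W = (0, 0), N = (1, 0), F = (0, 1), X = (3, 2).
1. D is the midpoint of WF ⇒ D = (0, 1/2)
2. E is the centroid of triangle DWN ⇒ E = (1/3, 1/6)
3. S lies on line FE with FS:SE = 5:2 ⇒ S = (5/21, 17/42)
4. Y is the midpoint of WE ⇒ Y = (1/6, 1/12)
5. G is where the line through F parallel to WN meets line ND ⇒ G = (-1, 1)
6. J is the intersection of line FN and line GS ⇒ J = (25/27, 2/27)
2·[YJF] = 25/36, 2·[SDY] = 1/12
[YJF]:[SDY] = 25/36:1/12 = 25/3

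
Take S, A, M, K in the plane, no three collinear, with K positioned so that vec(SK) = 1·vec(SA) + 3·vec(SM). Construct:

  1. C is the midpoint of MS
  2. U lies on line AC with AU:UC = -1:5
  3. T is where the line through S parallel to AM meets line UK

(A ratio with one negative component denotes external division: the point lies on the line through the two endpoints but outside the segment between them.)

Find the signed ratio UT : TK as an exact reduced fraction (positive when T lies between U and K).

Work in coordinates with S = (0, 0), A = (1, 0), M = (0, 1), K = (1, 3).
1. C is the midpoint of MS ⇒ C = (0, 1/2)
2. U lies on line AC with AU:UC = -1:5 ⇒ U = (5/4, -1/8)
3. T is where the line through S parallel to AM meets line UK ⇒ T = (31/23, -31/23)
T = U + t·(K−U) with t = -9/23, so UT:TK = t:(1−t) = -9/23:32/23

UT:TK = -9/32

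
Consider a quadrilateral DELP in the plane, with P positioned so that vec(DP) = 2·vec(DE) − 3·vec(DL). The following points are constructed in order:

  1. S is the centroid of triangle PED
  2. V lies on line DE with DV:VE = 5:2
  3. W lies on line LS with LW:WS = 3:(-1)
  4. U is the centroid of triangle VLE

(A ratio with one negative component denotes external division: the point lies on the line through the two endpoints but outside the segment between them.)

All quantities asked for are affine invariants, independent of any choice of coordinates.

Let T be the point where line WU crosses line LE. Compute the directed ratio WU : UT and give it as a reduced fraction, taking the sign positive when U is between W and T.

WU:UT = 59/4

Work in coordinates with D = (0, 0), E = (1, 0), L = (0, 1), P = (2, -3).
1. S is the centroid of triangle PED ⇒ S = (1, -1)
2. V lies on line DE with DV:VE = 5:2 ⇒ V = (5/7, 0)
3. W lies on line LS with LW:WS = 3:(-1) ⇒ W = (3/2, -2)
4. U is the centroid of triangle VLE ⇒ U = (4/7, 1/3)
line WU meets LE at T = (30/59, 29/59)
U = W + t·(T−W) with t = 59/63, so WU:UT = 59/63:4/63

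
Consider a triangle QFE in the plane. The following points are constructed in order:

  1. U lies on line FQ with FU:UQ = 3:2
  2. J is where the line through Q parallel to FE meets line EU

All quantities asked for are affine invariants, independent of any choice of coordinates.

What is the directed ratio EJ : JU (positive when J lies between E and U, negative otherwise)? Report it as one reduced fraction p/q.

EJ:JU = -5/2

Assign Q = (0, 0), F = (1, 0), E = (0, 1) — the answer is frame-independent, so this choice is without loss of generality.
1. U lies on line FQ with FU:UQ = 3:2 ⇒ U = (2/5, 0)
2. J is where the line through Q parallel to FE meets line EU ⇒ J = (2/3, -2/3)
J = E + t·(U−E) with t = 5/3, so EJ:JU = t:(1−t) = 5/3:-2/3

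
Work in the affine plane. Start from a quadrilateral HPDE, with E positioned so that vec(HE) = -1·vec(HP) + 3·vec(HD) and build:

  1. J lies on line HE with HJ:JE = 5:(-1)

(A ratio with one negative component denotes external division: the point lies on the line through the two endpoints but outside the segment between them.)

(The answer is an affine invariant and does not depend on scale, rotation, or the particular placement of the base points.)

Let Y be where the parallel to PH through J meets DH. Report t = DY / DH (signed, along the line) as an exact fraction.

t = -11/4

Choose coordinates H = (0, 0), P = (1, 0), D = (0, 1), E = (-1, 3).
1. J lies on line HE with HJ:JE = 5:(-1) ⇒ J = (-5/4, 15/4)
through J parallel to PH: direction (-1, 0); meets DH at Y = (0, 15/4)
Y = D + t·(H−D) with t = -11/4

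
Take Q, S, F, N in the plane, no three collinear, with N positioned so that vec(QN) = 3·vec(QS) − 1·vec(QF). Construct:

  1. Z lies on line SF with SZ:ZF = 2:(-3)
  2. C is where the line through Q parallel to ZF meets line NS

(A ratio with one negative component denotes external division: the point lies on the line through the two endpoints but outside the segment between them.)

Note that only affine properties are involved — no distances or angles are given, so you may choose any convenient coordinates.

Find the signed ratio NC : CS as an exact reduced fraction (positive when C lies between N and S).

NC:CS = -2

Assign Q = (0, 0), S = (1, 0), F = (0, 1), N = (3, -1) — the answer is frame-independent, so this choice is without loss of generality.
1. Z lies on line SF with SZ:ZF = 2:(-3) ⇒ Z = (3, -2)
2. C is where the line through Q parallel to ZF meets line NS ⇒ C = (-1, 1)
C = N + t·(S−N) with t = 2, so NC:CS = t:(1−t) = 2:-1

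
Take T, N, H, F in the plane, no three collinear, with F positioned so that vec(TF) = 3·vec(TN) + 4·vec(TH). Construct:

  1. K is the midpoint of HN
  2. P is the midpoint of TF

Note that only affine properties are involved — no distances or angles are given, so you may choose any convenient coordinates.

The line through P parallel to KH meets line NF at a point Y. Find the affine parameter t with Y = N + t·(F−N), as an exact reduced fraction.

Assign T = (0, 0), N = (1, 0), H = (0, 1), F = (3, 4) — the answer is frame-independent, so this choice is without loss of generality.
1. K is the midpoint of HN ⇒ K = (1/2, 1/2)
2. P is the midpoint of TF ⇒ P = (3/2, 2)
through P parallel to KH: direction (-1/2, 1/2); meets NF at Y = (11/6, 5/3)
Y = N + t·(F−N) with t = 5/12

t = 5/12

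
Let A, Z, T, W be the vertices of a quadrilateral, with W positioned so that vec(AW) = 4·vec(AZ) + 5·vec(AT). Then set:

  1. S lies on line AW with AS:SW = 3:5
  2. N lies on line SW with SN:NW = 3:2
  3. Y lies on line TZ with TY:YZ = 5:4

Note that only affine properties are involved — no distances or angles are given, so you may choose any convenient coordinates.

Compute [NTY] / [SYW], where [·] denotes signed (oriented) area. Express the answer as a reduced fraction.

[NTY]:[SYW] = 46/9

Assign A = (0, 0), Z = (1, 0), T = (0, 1), W = (4, 5) — the answer is frame-independent, so this choice is without loss of generality.
1. S lies on line AW with AS:SW = 3:5 ⇒ S = (3/2, 15/8)
2. N lies on line SW with SN:NW = 3:2 ⇒ N = (3, 15/4)
3. Y lies on line TZ with TY:YZ = 5:4 ⇒ Y = (5/9, 4/9)
2·[NTY] = 115/36, 2·[SYW] = 5/8
[NTY]:[SYW] = 115/36:5/8 = 46/9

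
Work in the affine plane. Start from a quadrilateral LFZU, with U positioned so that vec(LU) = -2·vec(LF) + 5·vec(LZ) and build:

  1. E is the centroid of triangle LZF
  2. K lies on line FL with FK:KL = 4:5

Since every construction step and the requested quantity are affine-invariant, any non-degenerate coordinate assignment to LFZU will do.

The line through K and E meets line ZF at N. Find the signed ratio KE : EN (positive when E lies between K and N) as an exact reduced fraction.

KE:EN = 1/3

Work in coordinates with L = (0, 0), F = (1, 0), Z = (0, 1), U = (-2, 5).
1. E is the centroid of triangle LZF ⇒ E = (1/3, 1/3)
2. K lies on line FL with FK:KL = 4:5 ⇒ K = (5/9, 0)
line KE meets ZF at N = (-1/3, 4/3)
E = K + t·(N−K) with t = 1/4, so KE:EN = 1/4:3/4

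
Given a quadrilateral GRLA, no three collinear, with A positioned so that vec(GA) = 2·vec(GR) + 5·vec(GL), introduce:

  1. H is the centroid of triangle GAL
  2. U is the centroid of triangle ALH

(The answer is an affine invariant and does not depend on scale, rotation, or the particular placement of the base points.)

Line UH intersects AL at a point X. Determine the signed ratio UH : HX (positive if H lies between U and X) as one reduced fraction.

Choose coordinates G = (0, 0), R = (1, 0), L = (0, 1), A = (2, 5).
1. H is the centroid of triangle GAL ⇒ H = (2/3, 2)
2. U is the centroid of triangle ALH ⇒ U = (8/9, 8/3)
line UH meets AL at X = (1, 3)
H = U + t·(X−U) with t = -2, so UH:HX = -2:3

UH:HX = -2/3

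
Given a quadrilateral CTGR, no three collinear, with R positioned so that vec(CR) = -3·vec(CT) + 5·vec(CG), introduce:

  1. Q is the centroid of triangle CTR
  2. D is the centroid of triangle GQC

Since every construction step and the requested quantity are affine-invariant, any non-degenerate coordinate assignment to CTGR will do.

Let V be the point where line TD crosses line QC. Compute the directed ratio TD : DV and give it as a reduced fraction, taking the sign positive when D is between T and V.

TD:DV = 13/2

Set C = (0, 0), T = (1, 0), G = (0, 1), R = (-3, 5); any affine frame gives the same invariant.
1. Q is the centroid of triangle CTR ⇒ Q = (-2/3, 5/3)
2. D is the centroid of triangle GQC ⇒ D = (-2/9, 8/9)
line TD meets QC at V = (-16/39, 40/39)
D = T + t·(V−T) with t = 13/15, so TD:DV = 13/15:2/15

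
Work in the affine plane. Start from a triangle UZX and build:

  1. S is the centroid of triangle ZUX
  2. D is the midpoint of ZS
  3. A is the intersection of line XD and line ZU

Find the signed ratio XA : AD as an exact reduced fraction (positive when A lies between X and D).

XA:AD = -6

Set U = (0, 0), Z = (1, 0), X = (0, 1); any affine frame gives the same invariant.
1. S is the centroid of triangle ZUX ⇒ S = (1/3, 1/3)
2. D is the midpoint of ZS ⇒ D = (2/3, 1/6)
3. A is the intersection of line XD and line ZU ⇒ A = (4/5, 0)
A = X + t·(D−X) with t = 6/5, so XA:AD = t:(1−t) = 6/5:-1/5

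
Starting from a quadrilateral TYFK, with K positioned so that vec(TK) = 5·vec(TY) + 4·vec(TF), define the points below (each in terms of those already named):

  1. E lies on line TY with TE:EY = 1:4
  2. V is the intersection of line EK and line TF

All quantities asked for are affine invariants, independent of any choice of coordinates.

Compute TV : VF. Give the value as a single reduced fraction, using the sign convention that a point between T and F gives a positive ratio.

TV:VF = -1/7

Work in coordinates with T = (0, 0), Y = (1, 0), F = (0, 1), K = (5, 4).
1. E lies on line TY with TE:EY = 1:4 ⇒ E = (1/5, 0)
2. V is the intersection of line EK and line TF ⇒ V = (0, -1/6)
V = T + t·(F−T) with t = -1/6, so TV:VF = t:(1−t) = -1/6:7/6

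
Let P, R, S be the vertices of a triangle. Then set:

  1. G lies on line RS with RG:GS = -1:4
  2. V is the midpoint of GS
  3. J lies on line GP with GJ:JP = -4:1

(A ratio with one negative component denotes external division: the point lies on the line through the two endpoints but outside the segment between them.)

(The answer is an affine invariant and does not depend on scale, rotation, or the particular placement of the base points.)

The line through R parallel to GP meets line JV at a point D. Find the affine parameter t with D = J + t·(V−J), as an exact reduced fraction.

Set P = (0, 0), R = (1, 0), S = (0, 1); any affine frame gives the same invariant.
1. G lies on line RS with RG:GS = -1:4 ⇒ G = (4/3, -1/3)
2. V is the midpoint of GS ⇒ V = (2/3, 1/3)
3. J lies on line GP with GJ:JP = -4:1 ⇒ J = (-4/9, 1/9)
through R parallel to GP: direction (-4/3, 1/3); meets JV at D = (1/9, 2/9)
D = J + t·(V−J) with t = 1/2

t = 1/2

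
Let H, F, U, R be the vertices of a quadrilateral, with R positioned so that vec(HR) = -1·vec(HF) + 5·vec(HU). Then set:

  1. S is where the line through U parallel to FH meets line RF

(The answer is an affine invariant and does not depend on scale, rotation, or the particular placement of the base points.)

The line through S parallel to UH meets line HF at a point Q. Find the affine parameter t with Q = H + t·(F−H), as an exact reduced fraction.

t = 3/5

Choose coordinates H = (0, 0), F = (1, 0), U = (0, 1), R = (-1, 5).
1. S is where the line through U parallel to FH meets line RF ⇒ S = (3/5, 1)
through S parallel to UH: direction (0, -1); meets HF at Q = (3/5, 0)
Q = H + t·(F−H) with t = 3/5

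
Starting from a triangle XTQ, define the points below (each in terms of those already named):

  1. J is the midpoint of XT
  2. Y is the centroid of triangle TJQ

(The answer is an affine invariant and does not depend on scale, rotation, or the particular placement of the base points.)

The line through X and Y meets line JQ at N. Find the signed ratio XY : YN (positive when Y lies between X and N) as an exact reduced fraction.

Work in coordinates with X = (0, 0), T = (1, 0), Q = (0, 1).
1. J is the midpoint of XT ⇒ J = (1/2, 0)
2. Y is the centroid of triangle TJQ ⇒ Y = (1/2, 1/3)
line XY meets JQ at N = (3/8, 1/4)
Y = X + t·(N−X) with t = 4/3, so XY:YN = 4/3:-1/3

XY:YN = -4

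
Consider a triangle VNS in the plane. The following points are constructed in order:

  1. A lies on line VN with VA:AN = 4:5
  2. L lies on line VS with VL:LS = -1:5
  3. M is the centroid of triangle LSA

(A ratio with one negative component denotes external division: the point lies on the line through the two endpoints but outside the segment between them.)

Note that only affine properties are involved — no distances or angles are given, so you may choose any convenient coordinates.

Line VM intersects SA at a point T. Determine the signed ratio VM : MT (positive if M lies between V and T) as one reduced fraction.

VM:MT = 7/5

Set V = (0, 0), N = (1, 0), S = (0, 1); any affine frame gives the same invariant.
1. A lies on line VN with VA:AN = 4:5 ⇒ A = (4/9, 0)
2. L lies on line VS with VL:LS = -1:5 ⇒ L = (0, -1/4)
3. M is the centroid of triangle LSA ⇒ M = (4/27, 1/4)
line VM meets SA at T = (16/63, 3/7)
M = V + t·(T−V) with t = 7/12, so VM:MT = 7/12:5/12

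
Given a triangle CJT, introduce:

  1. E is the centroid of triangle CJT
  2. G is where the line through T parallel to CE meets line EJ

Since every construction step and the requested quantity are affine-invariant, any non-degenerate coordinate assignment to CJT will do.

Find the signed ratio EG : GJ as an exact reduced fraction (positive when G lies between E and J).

Set C = (0, 0), J = (1, 0), T = (0, 1); any affine frame gives the same invariant.
1. E is the centroid of triangle CJT ⇒ E = (1/3, 1/3)
2. G is where the line through T parallel to CE meets line EJ ⇒ G = (-1/3, 2/3)
G = E + t·(J−E) with t = -1, so EG:GJ = t:(1−t) = -1:2

EG:GJ = -1/2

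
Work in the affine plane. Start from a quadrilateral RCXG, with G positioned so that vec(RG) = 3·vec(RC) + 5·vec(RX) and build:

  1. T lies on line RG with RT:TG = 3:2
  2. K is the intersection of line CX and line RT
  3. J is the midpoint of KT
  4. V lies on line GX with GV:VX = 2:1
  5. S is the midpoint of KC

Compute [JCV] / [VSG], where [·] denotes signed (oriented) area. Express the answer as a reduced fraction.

[JCV]:[VSG] = -7/110

Set R = (0, 0), C = (1, 0), X = (0, 1), G = (3, 5); any affine frame gives the same invariant.
1. T lies on line RG with RT:TG = 3:2 ⇒ T = (9/5, 3)
2. K is the intersection of line CX and line RT ⇒ K = (3/8, 5/8)
3. J is the midpoint of KT ⇒ J = (87/80, 29/16)
4. V lies on line GX with GV:VX = 2:1 ⇒ V = (1, 7/3)
5. S is the midpoint of KC ⇒ S = (11/16, 5/16)
2·[JCV] = -49/240, 2·[VSG] = 77/24
[JCV]:[VSG] = -49/240:77/24 = -7/110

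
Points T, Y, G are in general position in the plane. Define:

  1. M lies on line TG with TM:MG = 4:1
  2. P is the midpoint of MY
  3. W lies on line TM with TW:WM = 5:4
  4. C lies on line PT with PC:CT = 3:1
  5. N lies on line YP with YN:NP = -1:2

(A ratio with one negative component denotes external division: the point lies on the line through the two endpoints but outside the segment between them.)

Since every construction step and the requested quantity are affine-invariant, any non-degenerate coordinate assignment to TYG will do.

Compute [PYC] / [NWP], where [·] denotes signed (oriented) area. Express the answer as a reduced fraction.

Assign T = (0, 0), Y = (1, 0), G = (0, 1) — the answer is frame-independent, so this choice is without loss of generality.
1. M lies on line TG with TM:MG = 4:1 ⇒ M = (0, 4/5)
2. P is the midpoint of MY ⇒ P = (1/2, 2/5)
3. W lies on line TM with TW:WM = 5:4 ⇒ W = (0, 4/9)
4. C lies on line PT with PC:CT = 3:1 ⇒ C = (1/8, 1/10)
5. N lies on line YP with YN:NP = -1:2 ⇒ N = (3/2, -2/5)
2·[PYC] = -3/10, 2·[NWP] = -16/45
[PYC]:[NWP] = -3/10:-16/45 = 27/32

[PYC]:[NWP] = 27/32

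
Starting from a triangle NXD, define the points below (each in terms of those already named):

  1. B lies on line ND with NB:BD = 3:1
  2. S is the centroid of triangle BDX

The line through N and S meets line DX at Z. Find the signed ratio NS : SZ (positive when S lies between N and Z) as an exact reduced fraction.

Choose coordinates N = (0, 0), X = (1, 0), D = (0, 1).
1. B lies on line ND with NB:BD = 3:1 ⇒ B = (0, 3/4)
2. S is the centroid of triangle BDX ⇒ S = (1/3, 7/12)
line NS meets DX at Z = (4/11, 7/11)
S = N + t·(Z−N) with t = 11/12, so NS:SZ = 11/12:1/12

NS:SZ = 11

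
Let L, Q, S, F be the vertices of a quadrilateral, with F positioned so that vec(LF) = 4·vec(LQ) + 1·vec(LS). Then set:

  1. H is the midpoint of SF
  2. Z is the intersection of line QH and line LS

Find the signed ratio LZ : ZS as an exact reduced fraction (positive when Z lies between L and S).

LZ:ZS = -1/2

Choose coordinates L = (0, 0), Q = (1, 0), S = (0, 1), F = (4, 1).
1. H is the midpoint of SF ⇒ H = (2, 1)
2. Z is the intersection of line QH and line LS ⇒ Z = (0, -1)
Z = L + t·(S−L) with t = -1, so LZ:ZS = t:(1−t) = -1:2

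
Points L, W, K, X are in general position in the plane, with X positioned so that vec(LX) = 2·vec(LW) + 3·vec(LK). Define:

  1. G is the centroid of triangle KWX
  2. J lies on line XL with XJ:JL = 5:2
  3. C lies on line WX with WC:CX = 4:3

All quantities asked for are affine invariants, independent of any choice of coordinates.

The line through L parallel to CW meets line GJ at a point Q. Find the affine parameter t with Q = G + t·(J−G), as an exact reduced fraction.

t = 35/17

Choose coordinates L = (0, 0), W = (1, 0), K = (0, 1), X = (2, 3).
1. G is the centroid of triangle KWX ⇒ G = (1, 4/3)
2. J lies on line XL with XJ:JL = 5:2 ⇒ J = (4/7, 6/7)
3. C lies on line WX with WC:CX = 4:3 ⇒ C = (11/7, 12/7)
through L parallel to CW: direction (-4/7, -12/7); meets GJ at Q = (2/17, 6/17)
Q = G + t·(J−G) with t = 35/17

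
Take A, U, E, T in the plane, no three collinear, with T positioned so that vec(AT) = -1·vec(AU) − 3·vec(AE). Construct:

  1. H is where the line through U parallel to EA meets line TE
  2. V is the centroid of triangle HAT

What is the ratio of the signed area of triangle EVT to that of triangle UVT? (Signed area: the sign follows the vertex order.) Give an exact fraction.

[EVT]:[UVT] = -1/13

Assign A = (0, 0), U = (1, 0), E = (0, 1), T = (-1, -3) — the answer is frame-independent, so this choice is without loss of generality.
1. H is where the line through U parallel to EA meets line TE ⇒ H = (1, 5)
2. V is the centroid of triangle HAT ⇒ V = (0, 2/3)
2·[EVT] = -1/3, 2·[UVT] = 13/3
[EVT]:[UVT] = -1/3:13/3 = -1/13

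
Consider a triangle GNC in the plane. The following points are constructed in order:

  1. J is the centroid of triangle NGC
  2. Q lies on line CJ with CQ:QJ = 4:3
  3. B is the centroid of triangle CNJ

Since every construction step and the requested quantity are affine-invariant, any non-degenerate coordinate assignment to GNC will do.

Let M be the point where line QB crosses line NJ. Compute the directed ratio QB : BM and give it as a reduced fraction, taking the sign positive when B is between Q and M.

QB:BM = 2/7

Work in coordinates with G = (0, 0), N = (1, 0), C = (0, 1).
1. J is the centroid of triangle NGC ⇒ J = (1/3, 1/3)
2. Q lies on line CJ with CQ:QJ = 4:3 ⇒ Q = (4/21, 13/21)
3. B is the centroid of triangle CNJ ⇒ B = (4/9, 4/9)
line QB meets NJ at M = (4/3, -1/6)
B = Q + t·(M−Q) with t = 2/9, so QB:BM = 2/9:7/9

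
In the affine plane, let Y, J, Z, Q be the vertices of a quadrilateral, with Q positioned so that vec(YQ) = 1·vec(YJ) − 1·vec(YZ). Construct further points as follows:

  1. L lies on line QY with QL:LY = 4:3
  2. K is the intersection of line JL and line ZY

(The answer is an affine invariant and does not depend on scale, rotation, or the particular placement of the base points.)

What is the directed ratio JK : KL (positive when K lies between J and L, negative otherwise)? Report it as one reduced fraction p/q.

Work in coordinates with Y = (0, 0), J = (1, 0), Z = (0, 1), Q = (1, -1).
1. L lies on line QY with QL:LY = 4:3 ⇒ L = (3/7, -3/7)
2. K is the intersection of line JL and line ZY ⇒ K = (0, -3/4)
K = J + t·(L−J) with t = 7/4, so JK:KL = t:(1−t) = 7/4:-3/4

JK:KL = -7/3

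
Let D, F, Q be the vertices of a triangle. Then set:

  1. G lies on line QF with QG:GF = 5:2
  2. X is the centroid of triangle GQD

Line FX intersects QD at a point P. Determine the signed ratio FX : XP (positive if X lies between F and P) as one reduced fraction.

FX:XP = 16/5

Set D = (0, 0), F = (1, 0), Q = (0, 1); any affine frame gives the same invariant.
1. G lies on line QF with QG:GF = 5:2 ⇒ G = (5/7, 2/7)
2. X is the centroid of triangle GQD ⇒ X = (5/21, 3/7)
line FX meets QD at P = (0, 9/16)
X = F + t·(P−F) with t = 16/21, so FX:XP = 16/21:5/21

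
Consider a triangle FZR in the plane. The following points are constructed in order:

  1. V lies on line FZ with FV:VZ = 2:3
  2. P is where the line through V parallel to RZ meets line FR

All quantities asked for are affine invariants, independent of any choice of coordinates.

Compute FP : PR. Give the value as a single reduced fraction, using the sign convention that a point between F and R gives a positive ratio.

Work in coordinates with F = (0, 0), Z = (1, 0), R = (0, 1).
1. V lies on line FZ with FV:VZ = 2:3 ⇒ V = (2/5, 0)
2. P is where the line through V parallel to RZ meets line FR ⇒ P = (0, 2/5)
P = F + t·(R−F) with t = 2/5, so FP:PR = t:(1−t) = 2/5:3/5

FP:PR = 2/3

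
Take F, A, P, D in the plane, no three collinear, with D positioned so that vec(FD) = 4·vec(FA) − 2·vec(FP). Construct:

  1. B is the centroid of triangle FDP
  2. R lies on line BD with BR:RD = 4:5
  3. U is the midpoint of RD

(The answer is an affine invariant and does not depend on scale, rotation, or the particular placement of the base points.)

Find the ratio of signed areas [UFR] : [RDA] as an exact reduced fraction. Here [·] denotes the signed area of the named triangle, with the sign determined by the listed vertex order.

Choose coordinates F = (0, 0), A = (1, 0), P = (0, 1), D = (4, -2).
1. B is the centroid of triangle FDP ⇒ B = (4/3, -1/3)
2. R lies on line BD with BR:RD = 4:5 ⇒ R = (68/27, -29/27)
3. U is the midpoint of RD ⇒ U = (88/27, -83/54)
2·[UFR] = -10/27, 2·[RDA] = 5/27
[UFR]:[RDA] = -10/27:5/27 = -2

[UFR]:[RDA] = -2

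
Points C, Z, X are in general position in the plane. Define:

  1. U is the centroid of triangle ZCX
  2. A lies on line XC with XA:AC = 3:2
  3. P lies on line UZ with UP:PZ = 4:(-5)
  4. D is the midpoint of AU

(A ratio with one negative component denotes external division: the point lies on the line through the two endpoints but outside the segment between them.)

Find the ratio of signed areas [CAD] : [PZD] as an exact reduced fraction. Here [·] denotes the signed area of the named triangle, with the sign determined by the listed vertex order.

[CAD]:[PZD] = 2/5

Choose coordinates C = (0, 0), Z = (1, 0), X = (0, 1).
1. U is the centroid of triangle ZCX ⇒ U = (1/3, 1/3)
2. A lies on line XC with XA:AC = 3:2 ⇒ A = (0, 2/5)
3. P lies on line UZ with UP:PZ = 4:(-5) ⇒ P = (-7/3, 5/3)
4. D is the midpoint of AU ⇒ D = (1/6, 11/30)
2·[CAD] = -1/15, 2·[PZD] = -1/6
[CAD]:[PZD] = -1/15:-1/6 = 2/5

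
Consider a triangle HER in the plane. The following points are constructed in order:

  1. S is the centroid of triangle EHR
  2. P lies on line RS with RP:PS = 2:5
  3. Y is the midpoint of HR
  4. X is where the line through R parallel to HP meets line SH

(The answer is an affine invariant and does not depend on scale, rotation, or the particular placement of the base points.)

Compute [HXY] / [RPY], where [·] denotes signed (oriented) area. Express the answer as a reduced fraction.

Work in coordinates with H = (0, 0), E = (1, 0), R = (0, 1).
1. S is the centroid of triangle EHR ⇒ S = (1/3, 1/3)
2. P lies on line RS with RP:PS = 2:5 ⇒ P = (2/21, 17/21)
3. Y is the midpoint of HR ⇒ Y = (0, 1/2)
4. X is where the line through R parallel to HP meets line SH ⇒ X = (-2/15, -2/15)
2·[HXY] = -1/15, 2·[RPY] = -1/21
[HXY]:[RPY] = -1/15:-1/21 = 7/5

[HXY]:[RPY] = 7/5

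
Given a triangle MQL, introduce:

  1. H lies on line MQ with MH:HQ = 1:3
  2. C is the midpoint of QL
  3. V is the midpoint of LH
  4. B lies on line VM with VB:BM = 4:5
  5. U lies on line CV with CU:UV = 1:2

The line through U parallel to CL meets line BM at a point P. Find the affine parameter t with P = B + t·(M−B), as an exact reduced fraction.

Choose coordinates M = (0, 0), Q = (1, 0), L = (0, 1).
1. H lies on line MQ with MH:HQ = 1:3 ⇒ H = (1/4, 0)
2. C is the midpoint of QL ⇒ C = (1/2, 1/2)
3. V is the midpoint of LH ⇒ V = (1/8, 1/2)
4. B lies on line VM with VB:BM = 4:5 ⇒ B = (5/72, 5/18)
5. U lies on line CV with CU:UV = 1:2 ⇒ U = (3/8, 1/2)
through U parallel to CL: direction (-1/2, 1/2); meets BM at P = (7/40, 7/10)
P = B + t·(M−B) with t = -38/25

t = -38/25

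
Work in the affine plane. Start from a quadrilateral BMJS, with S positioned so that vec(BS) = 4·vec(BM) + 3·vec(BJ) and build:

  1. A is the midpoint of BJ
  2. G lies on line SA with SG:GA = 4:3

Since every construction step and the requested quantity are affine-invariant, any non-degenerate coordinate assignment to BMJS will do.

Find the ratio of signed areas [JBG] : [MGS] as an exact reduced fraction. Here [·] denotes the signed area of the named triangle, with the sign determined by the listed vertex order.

Work in coordinates with B = (0, 0), M = (1, 0), J = (0, 1), S = (4, 3).
1. A is the midpoint of BJ ⇒ A = (0, 1/2)
2. G lies on line SA with SG:GA = 4:3 ⇒ G = (12/7, 11/7)
2·[JBG] = 12/7, 2·[MGS] = -18/7
[JBG]:[MGS] = 12/7:-18/7 = -2/3

[JBG]:[MGS] = -2/3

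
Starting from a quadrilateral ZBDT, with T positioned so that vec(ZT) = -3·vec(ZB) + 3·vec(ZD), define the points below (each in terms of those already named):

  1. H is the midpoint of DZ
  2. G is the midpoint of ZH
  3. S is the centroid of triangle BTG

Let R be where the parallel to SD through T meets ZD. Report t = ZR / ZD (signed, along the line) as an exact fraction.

Work in coordinates with Z = (0, 0), B = (1, 0), D = (0, 1), T = (-3, 3).
1. H is the midpoint of DZ ⇒ H = (0, 1/2)
2. G is the midpoint of ZH ⇒ G = (0, 1/4)
3. S is the centroid of triangle BTG ⇒ S = (-2/3, 13/12)
through T parallel to SD: direction (2/3, -1/12); meets ZD at R = (0, 21/8)
R = Z + t·(D−Z) with t = 21/8

t = 21/8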